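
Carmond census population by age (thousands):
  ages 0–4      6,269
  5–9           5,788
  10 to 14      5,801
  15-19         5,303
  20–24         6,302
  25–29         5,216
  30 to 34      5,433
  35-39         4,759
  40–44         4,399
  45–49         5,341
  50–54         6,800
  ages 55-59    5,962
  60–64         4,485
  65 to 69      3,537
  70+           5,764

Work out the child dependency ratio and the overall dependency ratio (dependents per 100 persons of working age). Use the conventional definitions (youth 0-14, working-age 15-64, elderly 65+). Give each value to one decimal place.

0–14: 6,269 + 5,788 + 5,801 = 17,858
15–64: 5,303 + 6,302 + 5,216 + 5,433 + 4,759 + 4,399 + 5,341 + 6,800 + 5,962 + 4,485 = 54,000
65+: 3,537 + 5,764 = 9,301
Youth dependency ratio = 17,858 / 54,000 × 100 = 33.1
Total dependency ratio = (17,858 + 9,301) / 54,000 × 100 = 27,159 / 54,000 × 100 = 50.3

Youth dependency ratio: 33.1
Total dependency ratio: 50.3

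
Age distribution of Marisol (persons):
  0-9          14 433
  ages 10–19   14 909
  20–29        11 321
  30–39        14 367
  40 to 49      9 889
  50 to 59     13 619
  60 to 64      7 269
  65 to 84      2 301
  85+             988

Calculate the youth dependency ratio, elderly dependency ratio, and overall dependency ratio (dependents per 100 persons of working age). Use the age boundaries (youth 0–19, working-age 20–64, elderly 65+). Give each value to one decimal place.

Youth dependency ratio: 52.0
Old-age dependency ratio: 5.8
Total dependency ratio: 57.8

0–19: 14 433 + 14 909 = 29 342
20–64: 11 321 + 14 367 + 9 889 + 13 619 + 7 269 = 56 465
65+: 2 301 + 988 = 3 289
Youth dependency ratio = 29 342 / 56 465 × 100 = 52.0
Old-age dependency ratio = 3 289 / 56 465 × 100 = 5.8
Total dependency ratio = (29 342 + 3 289) / 56 465 × 100 = 32 631 / 56 465 × 100 = 57.8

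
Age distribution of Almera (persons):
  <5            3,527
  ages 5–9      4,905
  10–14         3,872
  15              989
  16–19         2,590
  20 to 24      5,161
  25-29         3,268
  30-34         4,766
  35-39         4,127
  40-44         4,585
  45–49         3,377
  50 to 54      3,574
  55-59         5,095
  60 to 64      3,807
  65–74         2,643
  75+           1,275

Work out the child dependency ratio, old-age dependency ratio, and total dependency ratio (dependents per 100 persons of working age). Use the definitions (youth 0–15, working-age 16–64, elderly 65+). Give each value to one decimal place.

0–15: 3,527 + 4,905 + 3,872 + 989 = 13,293
16–64: 2,590 + 5,161 + 3,268 + 4,766 + 4,127 + 4,585 + 3,377 + 3,574 + 5,095 + 3,807 = 40,350
65+: 2,643 + 1,275 = 3,918
Youth dependency ratio = 13,293 / 40,350 × 100 = 32.9
Old-age dependency ratio = 3,918 / 40,350 × 100 = 9.7
Total dependency ratio = (13,293 + 3,918) / 40,350 × 100 = 17,211 / 40,350 × 100 = 42.7

Youth dependency ratio: 32.9
Old-age dependency ratio: 9.7
Total dependency ratio: 42.7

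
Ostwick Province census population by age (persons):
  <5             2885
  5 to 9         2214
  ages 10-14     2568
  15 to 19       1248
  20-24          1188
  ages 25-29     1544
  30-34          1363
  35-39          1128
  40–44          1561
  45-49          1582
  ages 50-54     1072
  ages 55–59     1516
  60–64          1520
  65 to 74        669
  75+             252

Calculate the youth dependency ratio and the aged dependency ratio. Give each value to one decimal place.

0–14: 2885 + 2214 + 2568 = 7667
15–64: 1248 + 1188 + 1544 + 1363 + 1128 + 1561 + 1582 + 1072 + 1516 + 1520 = 13722
65+: 669 + 252 = 921
Youth dependency ratio = 7667 / 13722 × 100 = 55.9
Old-age dependency ratio = 921 / 13722 × 100 = 6.7

Youth dependency ratio: 55.9
Old-age dependency ratio: 6.7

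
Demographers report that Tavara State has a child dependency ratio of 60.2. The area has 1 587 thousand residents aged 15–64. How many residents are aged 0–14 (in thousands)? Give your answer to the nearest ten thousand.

Youth dependency ratio = youth / working-age × 100
60.2 = Y / 1 587 × 100
⇒ 960

Aged 0–14: 960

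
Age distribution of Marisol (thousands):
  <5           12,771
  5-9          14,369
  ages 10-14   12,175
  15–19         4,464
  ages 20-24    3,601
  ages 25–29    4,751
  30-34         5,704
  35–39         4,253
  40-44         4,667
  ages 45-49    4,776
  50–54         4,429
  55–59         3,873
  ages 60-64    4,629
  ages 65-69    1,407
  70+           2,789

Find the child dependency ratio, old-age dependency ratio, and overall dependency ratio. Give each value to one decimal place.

Youth dependency ratio: 87.1
Old-age dependency ratio: 9.3
Total dependency ratio: 96.4

0–14: 12,771 + 14,369 + 12,175 = 39,315
15–64: 4,464 + 3,601 + 4,751 + 5,704 + 4,253 + 4,667 + 4,776 + 4,429 + 3,873 + 4,629 = 45,147
65+: 1,407 + 2,789 = 4,196
Youth dependency ratio = 39,315 / 45,147 × 100 = 87.1
Old-age dependency ratio = 4,196 / 45,147 × 100 = 9.3
Total dependency ratio = (39,315 + 4,196) / 45,147 × 100 = 43,511 / 45,147 × 100 = 96.4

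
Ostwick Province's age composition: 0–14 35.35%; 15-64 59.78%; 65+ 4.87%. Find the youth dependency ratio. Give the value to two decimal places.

Youth dependency ratio: 59.13

Youth dependency ratio = 35.35 / 59.78 × 100 = 59.13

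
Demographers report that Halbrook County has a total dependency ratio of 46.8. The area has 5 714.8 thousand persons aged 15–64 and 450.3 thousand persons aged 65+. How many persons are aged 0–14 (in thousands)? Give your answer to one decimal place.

Total dependency ratio = (youth + elderly) / working-age × 100
46.8 = (Y + 450.3) / 5 714.8 × 100
⇒ 2 224.2

Aged 0–14: 2 224.2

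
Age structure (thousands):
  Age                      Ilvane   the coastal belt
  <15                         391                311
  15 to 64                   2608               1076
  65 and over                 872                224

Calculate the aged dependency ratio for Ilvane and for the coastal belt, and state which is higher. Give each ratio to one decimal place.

Ilvane: 33.4
the coastal belt: 20.8
Higher: Ilvane

Ilvane: 872 / 2608 × 100 = 33.4
the coastal belt: 224 / 1076 × 100 = 20.8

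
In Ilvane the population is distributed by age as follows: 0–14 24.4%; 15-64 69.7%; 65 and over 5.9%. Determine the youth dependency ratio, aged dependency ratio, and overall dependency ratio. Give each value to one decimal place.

Youth dependency ratio = 24.4 / 69.7 × 100 = 35.0
Old-age dependency ratio = 5.9 / 69.7 × 100 = 8.5
Total dependency ratio = (24.4 + 5.9) / 69.7 × 100 = 30.3 / 69.7 × 100 = 43.5

Youth dependency ratio: 35.0
Old-age dependency ratio: 8.5
Total dependency ratio: 43.5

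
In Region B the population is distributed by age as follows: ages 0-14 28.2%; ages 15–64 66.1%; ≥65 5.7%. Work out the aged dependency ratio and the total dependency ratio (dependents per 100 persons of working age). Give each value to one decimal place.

Old-age dependency ratio: 8.6
Total dependency ratio: 51.3

Old-age dependency ratio = 5.7 / 66.1 × 100 = 8.6
Total dependency ratio = (28.2 + 5.7) / 66.1 × 100 = 33.9 / 66.1 × 100 = 51.3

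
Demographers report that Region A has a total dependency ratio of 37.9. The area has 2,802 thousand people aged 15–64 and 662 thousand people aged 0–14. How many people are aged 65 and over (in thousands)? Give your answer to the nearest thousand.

Total dependency ratio = (youth + elderly) / working-age × 100
37.9 = (662 + E) / 2,802 × 100
⇒ 400

Aged 65 and over: 400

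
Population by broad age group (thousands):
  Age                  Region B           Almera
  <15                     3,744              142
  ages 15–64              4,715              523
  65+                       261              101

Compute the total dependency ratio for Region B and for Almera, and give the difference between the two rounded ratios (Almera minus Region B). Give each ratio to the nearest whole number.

Region B: (3,744 + 261) / 4,715 × 100 = 4,005 / 4,715 × 100 = 85
Almera: (142 + 101) / 523 × 100 = 243 / 523 × 100 = 46

Region B: 85
Almera: 46
Difference: -39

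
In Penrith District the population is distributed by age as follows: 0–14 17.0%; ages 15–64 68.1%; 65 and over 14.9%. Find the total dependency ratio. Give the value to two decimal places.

Total dependency ratio = (17.0 + 14.9) / 68.1 × 100 = 31.9 / 68.1 × 100 = 46.84

Total dependency ratio: 46.84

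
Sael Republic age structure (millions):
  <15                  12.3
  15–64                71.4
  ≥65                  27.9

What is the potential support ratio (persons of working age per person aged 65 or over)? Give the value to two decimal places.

Potential support ratio: 2.56

Potential support ratio = 71.4 / 27.9 = 2.56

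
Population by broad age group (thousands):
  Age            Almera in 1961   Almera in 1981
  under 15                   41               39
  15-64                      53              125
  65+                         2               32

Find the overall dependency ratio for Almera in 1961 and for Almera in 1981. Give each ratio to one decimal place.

Almera in 1961: (41 + 2) / 53 × 100 = 43 / 53 × 100 = 81.1
Almera in 1981: (39 + 32) / 125 × 100 = 71 / 125 × 100 = 56.8

Almera in 1961: 81.1
Almera in 1981: 56.8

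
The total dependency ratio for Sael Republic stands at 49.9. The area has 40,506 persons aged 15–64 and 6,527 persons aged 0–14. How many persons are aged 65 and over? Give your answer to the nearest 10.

Total dependency ratio = (youth + elderly) / working-age × 100
49.9 = (6,527 + E) / 40,506 × 100
⇒ 13,690

Aged 65 and over: 13,690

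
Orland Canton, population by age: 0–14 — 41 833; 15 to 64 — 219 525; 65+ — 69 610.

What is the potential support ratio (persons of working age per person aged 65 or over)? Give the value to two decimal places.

Potential support ratio: 3.15

Potential support ratio = 219 525 / 69 610 = 3.15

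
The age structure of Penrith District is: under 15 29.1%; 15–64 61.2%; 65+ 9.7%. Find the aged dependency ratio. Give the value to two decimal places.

Old-age dependency ratio = 9.7 / 61.2 × 100 = 15.85

Old-age dependency ratio: 15.85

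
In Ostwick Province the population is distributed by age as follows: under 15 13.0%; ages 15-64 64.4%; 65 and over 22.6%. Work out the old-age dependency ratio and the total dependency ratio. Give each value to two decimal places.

Old-age dependency ratio: 35.09
Total dependency ratio: 55.28

Old-age dependency ratio = 22.6 / 64.4 × 100 = 35.09
Total dependency ratio = (13.0 + 22.6) / 64.4 × 100 = 35.6 / 64.4 × 100 = 55.28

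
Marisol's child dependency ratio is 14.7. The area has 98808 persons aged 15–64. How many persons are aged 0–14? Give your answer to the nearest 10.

Youth dependency ratio = youth / working-age × 100
14.7 = Y / 98808 × 100
⇒ 14520

Aged 0–14: 14520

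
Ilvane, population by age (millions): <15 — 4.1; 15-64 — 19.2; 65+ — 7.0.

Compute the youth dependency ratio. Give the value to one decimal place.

Youth dependency ratio: 21.4

Youth dependency ratio = 4.1 / 19.2 × 100 = 21.4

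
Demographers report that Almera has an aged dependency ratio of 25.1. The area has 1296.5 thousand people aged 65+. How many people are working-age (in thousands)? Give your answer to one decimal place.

Working-age: 5165.3

Old-age dependency ratio = elderly / working-age × 100
25.1 = 1296.5 / W × 100
⇒ 5165.3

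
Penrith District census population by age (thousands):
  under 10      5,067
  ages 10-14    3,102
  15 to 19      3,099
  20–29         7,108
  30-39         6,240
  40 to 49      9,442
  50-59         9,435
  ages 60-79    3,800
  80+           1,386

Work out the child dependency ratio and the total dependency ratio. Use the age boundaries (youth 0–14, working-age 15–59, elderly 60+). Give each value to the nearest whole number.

Youth dependency ratio: 23
Total dependency ratio: 38

0–14: 5,067 + 3,102 = 8,169
15–59: 3,099 + 7,108 + 6,240 + 9,442 + 9,435 = 35,324
60+: 3,800 + 1,386 = 5,186
Youth dependency ratio = 8,169 / 35,324 × 100 = 23
Total dependency ratio = (8,169 + 5,186) / 35,324 × 100 = 13,355 / 35,324 × 100 = 38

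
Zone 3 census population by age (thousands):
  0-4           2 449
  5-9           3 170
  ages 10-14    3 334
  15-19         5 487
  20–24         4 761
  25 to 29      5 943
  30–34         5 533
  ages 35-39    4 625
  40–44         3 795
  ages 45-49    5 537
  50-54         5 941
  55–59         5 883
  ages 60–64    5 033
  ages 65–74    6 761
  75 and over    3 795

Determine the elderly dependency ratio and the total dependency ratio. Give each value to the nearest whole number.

Old-age dependency ratio: 20
Total dependency ratio: 37

0–14: 2 449 + 3 170 + 3 334 = 8 953
15–64: 5 487 + 4 761 + 5 943 + 5 533 + 4 625 + 3 795 + 5 537 + 5 941 + 5 883 + 5 033 = 52 538
65+: 6 761 + 3 795 = 10 556
Old-age dependency ratio = 10 556 / 52 538 × 100 = 20
Total dependency ratio = (8 953 + 10 556) / 52 538 × 100 = 19 509 / 52 538 × 100 = 37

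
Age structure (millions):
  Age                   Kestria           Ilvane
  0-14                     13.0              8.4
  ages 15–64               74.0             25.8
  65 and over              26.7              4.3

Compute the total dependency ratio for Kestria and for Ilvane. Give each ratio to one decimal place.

Kestria: 53.6
Ilvane: 49.2

Kestria: (13.0 + 26.7) / 74.0 × 100 = 39.7 / 74.0 × 100 = 53.6
Ilvane: (8.4 + 4.3) / 25.8 × 100 = 12.7 / 25.8 × 100 = 49.2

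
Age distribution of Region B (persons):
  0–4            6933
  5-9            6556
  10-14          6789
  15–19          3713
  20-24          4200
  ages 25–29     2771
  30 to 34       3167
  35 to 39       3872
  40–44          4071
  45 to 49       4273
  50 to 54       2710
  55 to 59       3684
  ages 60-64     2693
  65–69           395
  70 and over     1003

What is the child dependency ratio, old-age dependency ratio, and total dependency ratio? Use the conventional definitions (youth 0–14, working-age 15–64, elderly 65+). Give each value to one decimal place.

0–14: 6933 + 6556 + 6789 = 20278
15–64: 3713 + 4200 + 2771 + 3167 + 3872 + 4071 + 4273 + 2710 + 3684 + 2693 = 35154
65+: 395 + 1003 = 1398
Youth dependency ratio = 20278 / 35154 × 100 = 57.7
Old-age dependency ratio = 1398 / 35154 × 100 = 4.0
Total dependency ratio = (20278 + 1398) / 35154 × 100 = 21676 / 35154 × 100 = 61.7

Youth dependency ratio: 57.7
Old-age dependency ratio: 4.0
Total dependency ratio: 61.7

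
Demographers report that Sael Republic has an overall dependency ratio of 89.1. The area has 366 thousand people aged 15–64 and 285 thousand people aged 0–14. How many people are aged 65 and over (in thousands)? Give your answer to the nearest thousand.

Total dependency ratio = (youth + elderly) / working-age × 100
89.1 = (285 + E) / 366 × 100
⇒ 41

Aged 65 and over: 41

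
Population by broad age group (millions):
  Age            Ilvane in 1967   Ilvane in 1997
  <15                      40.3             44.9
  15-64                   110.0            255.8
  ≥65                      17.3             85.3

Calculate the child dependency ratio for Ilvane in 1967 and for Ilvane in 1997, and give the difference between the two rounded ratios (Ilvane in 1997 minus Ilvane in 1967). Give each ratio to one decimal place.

Ilvane in 1967: 36.6
Ilvane in 1997: 17.6
Difference: -19.0

Ilvane in 1967: 40.3 / 110.0 × 100 = 36.6
Ilvane in 1997: 44.9 / 255.8 × 100 = 17.6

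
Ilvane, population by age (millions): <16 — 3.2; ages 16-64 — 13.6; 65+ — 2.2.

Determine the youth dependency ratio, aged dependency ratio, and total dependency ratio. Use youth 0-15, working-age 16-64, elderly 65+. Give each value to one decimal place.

Youth dependency ratio = 3.2 / 13.6 × 100 = 23.5
Old-age dependency ratio = 2.2 / 13.6 × 100 = 16.2
Total dependency ratio = (3.2 + 2.2) / 13.6 × 100 = 5.4 / 13.6 × 100 = 39.7

Youth dependency ratio: 23.5
Old-age dependency ratio: 16.2
Total dependency ratio: 39.7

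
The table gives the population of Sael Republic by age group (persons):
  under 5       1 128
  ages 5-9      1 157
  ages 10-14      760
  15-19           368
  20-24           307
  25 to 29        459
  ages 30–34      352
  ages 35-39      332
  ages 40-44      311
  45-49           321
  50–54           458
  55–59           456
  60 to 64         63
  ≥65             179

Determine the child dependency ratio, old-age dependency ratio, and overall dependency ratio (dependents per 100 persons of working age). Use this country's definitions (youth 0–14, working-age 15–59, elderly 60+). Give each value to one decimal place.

0–14: 1 128 + 1 157 + 760 = 3 045
15–59: 368 + 307 + 459 + 352 + 332 + 311 + 321 + 458 + 456 = 3 364
60+: 63 + 179 = 242
Youth dependency ratio = 3 045 / 3 364 × 100 = 90.5
Old-age dependency ratio = 242 / 3 364 × 100 = 7.2
Total dependency ratio = (3 045 + 242) / 3 364 × 100 = 3 287 / 3 364 × 100 = 97.7

Youth dependency ratio: 90.5
Old-age dependency ratio: 7.2
Total dependency ratio: 97.7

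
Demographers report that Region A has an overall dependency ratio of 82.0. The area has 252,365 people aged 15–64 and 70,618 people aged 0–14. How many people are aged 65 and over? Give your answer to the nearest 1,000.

Aged 65 and over: 136,000

Total dependency ratio = (youth + elderly) / working-age × 100
82.0 = (70,618 + E) / 252,365 × 100
⇒ 136,000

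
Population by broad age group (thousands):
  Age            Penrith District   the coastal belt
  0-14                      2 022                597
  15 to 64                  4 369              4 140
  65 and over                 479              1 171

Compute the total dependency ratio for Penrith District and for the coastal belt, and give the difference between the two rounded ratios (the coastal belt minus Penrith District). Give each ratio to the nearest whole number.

Penrith District: 57
the coastal belt: 43
Difference: -14

Penrith District: (2 022 + 479) / 4 369 × 100 = 2 501 / 4 369 × 100 = 57
the coastal belt: (597 + 1 171) / 4 140 × 100 = 1 768 / 4 140 × 100 = 43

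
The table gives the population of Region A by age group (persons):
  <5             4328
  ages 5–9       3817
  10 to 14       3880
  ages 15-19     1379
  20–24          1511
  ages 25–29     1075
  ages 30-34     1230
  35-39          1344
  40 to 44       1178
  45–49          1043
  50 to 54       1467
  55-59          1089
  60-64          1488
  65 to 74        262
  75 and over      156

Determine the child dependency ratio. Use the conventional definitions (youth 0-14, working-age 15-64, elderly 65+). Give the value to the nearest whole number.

0–14: 4328 + 3817 + 3880 = 12025
15–64: 1379 + 1511 + 1075 + 1230 + 1344 + 1178 + 1043 + 1467 + 1089 + 1488 = 12804
65+: 262 + 156 = 418
Youth dependency ratio = 12025 / 12804 × 100 = 94

Youth dependency ratio: 94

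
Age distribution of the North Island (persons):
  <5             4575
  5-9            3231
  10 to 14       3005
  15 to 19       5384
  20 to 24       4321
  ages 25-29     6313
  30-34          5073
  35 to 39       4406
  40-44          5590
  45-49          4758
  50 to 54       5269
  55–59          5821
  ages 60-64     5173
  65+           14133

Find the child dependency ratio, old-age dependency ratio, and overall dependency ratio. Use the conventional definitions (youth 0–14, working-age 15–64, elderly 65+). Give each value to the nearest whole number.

Youth dependency ratio: 21
Old-age dependency ratio: 27
Total dependency ratio: 48

0–14: 4575 + 3231 + 3005 = 10811
15–64: 5384 + 4321 + 6313 + 5073 + 4406 + 5590 + 4758 + 5269 + 5821 + 5173 = 52108
65+: 14133
Youth dependency ratio = 10811 / 52108 × 100 = 21
Old-age dependency ratio = 14133 / 52108 × 100 = 27
Total dependency ratio = (10811 + 14133) / 52108 × 100 = 24944 / 52108 × 100 = 48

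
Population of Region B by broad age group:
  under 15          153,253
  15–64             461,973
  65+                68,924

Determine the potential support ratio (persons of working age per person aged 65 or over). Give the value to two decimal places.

Potential support ratio: 6.70

Potential support ratio = 461,973 / 68,924 = 6.70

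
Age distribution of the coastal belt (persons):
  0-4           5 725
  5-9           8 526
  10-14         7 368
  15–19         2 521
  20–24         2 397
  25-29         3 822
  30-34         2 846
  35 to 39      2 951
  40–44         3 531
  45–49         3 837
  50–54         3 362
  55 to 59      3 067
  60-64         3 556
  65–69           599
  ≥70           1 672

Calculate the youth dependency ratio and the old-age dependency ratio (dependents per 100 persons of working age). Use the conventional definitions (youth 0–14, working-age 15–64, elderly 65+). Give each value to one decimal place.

Youth dependency ratio: 67.8
Old-age dependency ratio: 7.1

0–14: 5 725 + 8 526 + 7 368 = 21 619
15–64: 2 521 + 2 397 + 3 822 + 2 846 + 2 951 + 3 531 + 3 837 + 3 362 + 3 067 + 3 556 = 31 890
65+: 599 + 1 672 = 2 271
Youth dependency ratio = 21 619 / 31 890 × 100 = 67.8
Old-age dependency ratio = 2 271 / 31 890 × 100 = 7.1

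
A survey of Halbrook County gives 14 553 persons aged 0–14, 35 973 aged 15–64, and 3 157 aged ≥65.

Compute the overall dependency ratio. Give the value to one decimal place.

Total dependency ratio = (14 553 + 3 157) / 35 973 × 100 = 17 710 / 35 973 × 100 = 49.2

Total dependency ratio: 49.2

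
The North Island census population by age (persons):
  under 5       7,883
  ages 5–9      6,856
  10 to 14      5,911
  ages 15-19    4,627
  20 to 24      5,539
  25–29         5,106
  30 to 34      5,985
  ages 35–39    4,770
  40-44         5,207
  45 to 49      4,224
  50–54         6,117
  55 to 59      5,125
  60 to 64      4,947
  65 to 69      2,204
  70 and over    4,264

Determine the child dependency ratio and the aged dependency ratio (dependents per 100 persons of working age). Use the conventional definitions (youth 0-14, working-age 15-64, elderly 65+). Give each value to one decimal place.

0–14: 7,883 + 6,856 + 5,911 = 20,650
15–64: 4,627 + 5,539 + 5,106 + 5,985 + 4,770 + 5,207 + 4,224 + 6,117 + 5,125 + 4,947 = 51,647
65+: 2,204 + 4,264 = 6,468
Youth dependency ratio = 20,650 / 51,647 × 100 = 40.0
Old-age dependency ratio = 6,468 / 51,647 × 100 = 12.5

Youth dependency ratio: 40.0
Old-age dependency ratio: 12.5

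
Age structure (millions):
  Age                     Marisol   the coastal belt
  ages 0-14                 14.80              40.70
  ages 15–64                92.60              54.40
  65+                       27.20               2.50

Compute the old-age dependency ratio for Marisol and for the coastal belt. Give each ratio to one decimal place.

Marisol: 27.20 / 92.60 × 100 = 29.4
the coastal belt: 2.50 / 54.40 × 100 = 4.6

Marisol: 29.4
the coastal belt: 4.6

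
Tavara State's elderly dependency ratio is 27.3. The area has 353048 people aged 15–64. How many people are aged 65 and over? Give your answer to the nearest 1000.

Old-age dependency ratio = elderly / working-age × 100
27.3 = E / 353048 × 100
⇒ 96000

Aged 65 and over: 96000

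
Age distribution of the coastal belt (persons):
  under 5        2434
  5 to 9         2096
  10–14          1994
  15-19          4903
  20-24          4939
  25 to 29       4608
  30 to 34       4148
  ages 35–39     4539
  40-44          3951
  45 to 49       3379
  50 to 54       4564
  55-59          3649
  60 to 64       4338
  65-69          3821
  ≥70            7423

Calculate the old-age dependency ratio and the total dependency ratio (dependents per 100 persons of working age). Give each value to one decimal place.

Old-age dependency ratio: 26.1
Total dependency ratio: 41.3

0–14: 2434 + 2096 + 1994 = 6524
15–64: 4903 + 4939 + 4608 + 4148 + 4539 + 3951 + 3379 + 4564 + 3649 + 4338 = 43018
65+: 3821 + 7423 = 11244
Old-age dependency ratio = 11244 / 43018 × 100 = 26.1
Total dependency ratio = (6524 + 11244) / 43018 × 100 = 17768 / 43018 × 100 = 41.3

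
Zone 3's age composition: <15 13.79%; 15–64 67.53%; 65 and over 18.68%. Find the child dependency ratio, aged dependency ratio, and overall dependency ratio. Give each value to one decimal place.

Youth dependency ratio = 13.79 / 67.53 × 100 = 20.4
Old-age dependency ratio = 18.68 / 67.53 × 100 = 27.7
Total dependency ratio = (13.79 + 18.68) / 67.53 × 100 = 32.47 / 67.53 × 100 = 48.1

Youth dependency ratio: 20.4
Old-age dependency ratio: 27.7
Total dependency ratio: 48.1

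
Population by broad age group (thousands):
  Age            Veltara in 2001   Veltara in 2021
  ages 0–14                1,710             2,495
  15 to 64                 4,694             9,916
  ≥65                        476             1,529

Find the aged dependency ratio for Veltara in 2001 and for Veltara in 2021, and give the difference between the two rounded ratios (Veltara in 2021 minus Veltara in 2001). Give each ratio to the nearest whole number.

Veltara in 2001: 10
Veltara in 2021: 15
Difference: +5

Veltara in 2001: 476 / 4,694 × 100 = 10
Veltara in 2021: 1,529 / 9,916 × 100 = 15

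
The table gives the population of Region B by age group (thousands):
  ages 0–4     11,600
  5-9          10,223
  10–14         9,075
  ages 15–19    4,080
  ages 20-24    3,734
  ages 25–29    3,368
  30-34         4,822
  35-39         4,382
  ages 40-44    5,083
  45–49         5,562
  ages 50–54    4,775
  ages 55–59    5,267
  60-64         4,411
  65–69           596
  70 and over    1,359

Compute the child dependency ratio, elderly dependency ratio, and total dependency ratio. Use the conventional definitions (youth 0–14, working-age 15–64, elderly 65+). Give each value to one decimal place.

Youth dependency ratio: 67.9
Old-age dependency ratio: 4.3
Total dependency ratio: 72.2

0–14: 11,600 + 10,223 + 9,075 = 30,898
15–64: 4,080 + 3,734 + 3,368 + 4,822 + 4,382 + 5,083 + 5,562 + 4,775 + 5,267 + 4,411 = 45,484
65+: 596 + 1,359 = 1,955
Youth dependency ratio = 30,898 / 45,484 × 100 = 67.9
Old-age dependency ratio = 1,955 / 45,484 × 100 = 4.3
Total dependency ratio = (30,898 + 1,955) / 45,484 × 100 = 32,853 / 45,484 × 100 = 72.2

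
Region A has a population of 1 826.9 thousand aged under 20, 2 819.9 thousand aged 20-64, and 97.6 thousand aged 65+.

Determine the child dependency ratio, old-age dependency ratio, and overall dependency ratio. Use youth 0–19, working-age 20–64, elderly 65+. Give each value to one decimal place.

Youth dependency ratio: 64.8
Old-age dependency ratio: 3.5
Total dependency ratio: 68.2

Youth dependency ratio = 1 826.9 / 2 819.9 × 100 = 64.8
Old-age dependency ratio = 97.6 / 2 819.9 × 100 = 3.5
Total dependency ratio = (1 826.9 + 97.6) / 2 819.9 × 100 = 1 924.5 / 2 819.9 × 100 = 68.2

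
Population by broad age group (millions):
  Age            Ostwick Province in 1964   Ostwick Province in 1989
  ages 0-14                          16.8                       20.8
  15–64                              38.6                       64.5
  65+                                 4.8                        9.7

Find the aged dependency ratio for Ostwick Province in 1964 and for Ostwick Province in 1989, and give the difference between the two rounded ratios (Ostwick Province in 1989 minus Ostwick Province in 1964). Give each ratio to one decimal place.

Ostwick Province in 1964: 4.8 / 38.6 × 100 = 12.4
Ostwick Province in 1989: 9.7 / 64.5 × 100 = 15.0

Ostwick Province in 1964: 12.4
Ostwick Province in 1989: 15.0
Difference: +2.6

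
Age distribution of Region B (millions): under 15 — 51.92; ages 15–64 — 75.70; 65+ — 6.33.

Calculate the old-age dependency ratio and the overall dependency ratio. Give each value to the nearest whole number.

Old-age dependency ratio = 6.33 / 75.70 × 100 = 8
Total dependency ratio = (51.92 + 6.33) / 75.70 × 100 = 58.25 / 75.70 × 100 = 77

Old-age dependency ratio: 8
Total dependency ratio: 77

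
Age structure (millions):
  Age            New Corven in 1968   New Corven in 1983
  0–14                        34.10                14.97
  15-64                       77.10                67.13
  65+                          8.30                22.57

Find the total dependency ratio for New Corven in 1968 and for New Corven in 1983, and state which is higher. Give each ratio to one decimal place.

New Corven in 1968: 55.0
New Corven in 1983: 55.9
Higher: New Corven in 1983

New Corven in 1968: (34.10 + 8.30) / 77.10 × 100 = 42.40 / 77.10 × 100 = 55.0
New Corven in 1983: (14.97 + 22.57) / 67.13 × 100 = 37.54 / 67.13 × 100 = 55.9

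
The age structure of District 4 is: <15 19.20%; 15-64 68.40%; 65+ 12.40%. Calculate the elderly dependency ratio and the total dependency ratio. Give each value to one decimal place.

Old-age dependency ratio = 12.40 / 68.40 × 100 = 18.1
Total dependency ratio = (19.20 + 12.40) / 68.40 × 100 = 31.60 / 68.40 × 100 = 46.2

Old-age dependency ratio: 18.1
Total dependency ratio: 46.2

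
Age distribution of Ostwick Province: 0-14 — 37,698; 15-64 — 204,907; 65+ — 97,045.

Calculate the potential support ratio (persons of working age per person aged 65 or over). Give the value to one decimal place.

Potential support ratio = 204,907 / 97,045 = 2.1

Potential support ratio: 2.1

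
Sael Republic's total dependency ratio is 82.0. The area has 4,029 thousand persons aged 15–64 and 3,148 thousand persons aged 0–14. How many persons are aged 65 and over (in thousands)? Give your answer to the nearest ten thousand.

Total dependency ratio = (youth + elderly) / working-age × 100
82.0 = (3,148 + E) / 4,029 × 100
⇒ 160

Aged 65 and over: 160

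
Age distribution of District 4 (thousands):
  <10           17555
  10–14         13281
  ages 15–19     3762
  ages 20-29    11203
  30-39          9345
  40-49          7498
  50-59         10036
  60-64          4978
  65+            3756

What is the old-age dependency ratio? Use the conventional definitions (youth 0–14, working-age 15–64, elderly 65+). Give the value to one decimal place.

Old-age dependency ratio: 8.0

0–14: 17555 + 13281 = 30836
15–64: 3762 + 11203 + 9345 + 7498 + 10036 + 4978 = 46822
65+: 3756
Old-age dependency ratio = 3756 / 46822 × 100 = 8.0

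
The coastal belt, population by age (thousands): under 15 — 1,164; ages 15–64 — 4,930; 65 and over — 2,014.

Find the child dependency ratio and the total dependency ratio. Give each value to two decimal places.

Youth dependency ratio: 23.61
Total dependency ratio: 64.46

Youth dependency ratio = 1,164 / 4,930 × 100 = 23.61
Total dependency ratio = (1,164 + 2,014) / 4,930 × 100 = 3,178 / 4,930 × 100 = 64.46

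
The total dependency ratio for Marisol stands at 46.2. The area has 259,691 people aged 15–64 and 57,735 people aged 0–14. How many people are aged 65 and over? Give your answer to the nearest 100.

Aged 65 and over: 62,200

Total dependency ratio = (youth + elderly) / working-age × 100
46.2 = (57,735 + E) / 259,691 × 100
⇒ 62,200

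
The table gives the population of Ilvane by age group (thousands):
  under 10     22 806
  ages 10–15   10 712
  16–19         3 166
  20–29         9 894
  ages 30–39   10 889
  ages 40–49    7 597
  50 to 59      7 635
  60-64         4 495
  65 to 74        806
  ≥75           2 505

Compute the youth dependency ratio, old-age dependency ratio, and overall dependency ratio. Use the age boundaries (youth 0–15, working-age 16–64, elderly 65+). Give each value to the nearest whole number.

0–15: 22 806 + 10 712 = 33 518
16–64: 3 166 + 9 894 + 10 889 + 7 597 + 7 635 + 4 495 = 43 676
65+: 806 + 2 505 = 3 311
Youth dependency ratio = 33 518 / 43 676 × 100 = 77
Old-age dependency ratio = 3 311 / 43 676 × 100 = 8
Total dependency ratio = (33 518 + 3 311) / 43 676 × 100 = 36 829 / 43 676 × 100 = 84

Youth dependency ratio: 77
Old-age dependency ratio: 8
Total dependency ratio: 84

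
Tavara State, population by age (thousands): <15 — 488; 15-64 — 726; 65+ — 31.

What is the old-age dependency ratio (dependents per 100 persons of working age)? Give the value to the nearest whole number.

Old-age dependency ratio = 31 / 726 × 100 = 4

Old-age dependency ratio: 4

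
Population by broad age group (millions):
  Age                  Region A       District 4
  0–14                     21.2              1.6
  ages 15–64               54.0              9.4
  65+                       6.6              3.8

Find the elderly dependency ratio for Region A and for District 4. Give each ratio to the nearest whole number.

Region A: 6.6 / 54.0 × 100 = 12
District 4: 3.8 / 9.4 × 100 = 40

Region A: 12
District 4: 40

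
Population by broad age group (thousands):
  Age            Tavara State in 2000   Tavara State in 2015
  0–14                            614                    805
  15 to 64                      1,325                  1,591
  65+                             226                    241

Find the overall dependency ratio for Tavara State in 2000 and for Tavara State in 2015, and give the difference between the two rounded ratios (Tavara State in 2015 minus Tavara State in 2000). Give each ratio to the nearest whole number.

Tavara State in 2000: 63
Tavara State in 2015: 66
Difference: +3

Tavara State in 2000: (614 + 226) / 1,325 × 100 = 840 / 1,325 × 100 = 63
Tavara State in 2015: (805 + 241) / 1,591 × 100 = 1,046 / 1,591 × 100 = 66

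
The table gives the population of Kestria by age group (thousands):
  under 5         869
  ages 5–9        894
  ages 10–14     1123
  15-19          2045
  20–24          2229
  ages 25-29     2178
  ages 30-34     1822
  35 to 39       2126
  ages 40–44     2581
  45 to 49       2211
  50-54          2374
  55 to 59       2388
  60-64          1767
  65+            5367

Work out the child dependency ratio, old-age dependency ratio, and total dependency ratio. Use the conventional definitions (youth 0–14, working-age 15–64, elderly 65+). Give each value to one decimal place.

Youth dependency ratio: 13.3
Old-age dependency ratio: 24.7
Total dependency ratio: 38.0

0–14: 869 + 894 + 1123 = 2886
15–64: 2045 + 2229 + 2178 + 1822 + 2126 + 2581 + 2211 + 2374 + 2388 + 1767 = 21721
65+: 5367
Youth dependency ratio = 2886 / 21721 × 100 = 13.3
Old-age dependency ratio = 5367 / 21721 × 100 = 24.7
Total dependency ratio = (2886 + 5367) / 21721 × 100 = 8253 / 21721 × 100 = 38.0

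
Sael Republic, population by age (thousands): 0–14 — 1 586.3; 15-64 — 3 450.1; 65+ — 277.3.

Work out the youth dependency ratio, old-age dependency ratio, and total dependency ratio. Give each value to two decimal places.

Youth dependency ratio = 1 586.3 / 3 450.1 × 100 = 45.98
Old-age dependency ratio = 277.3 / 3 450.1 × 100 = 8.04
Total dependency ratio = (1 586.3 + 277.3) / 3 450.1 × 100 = 1 863.6 / 3 450.1 × 100 = 54.02

Youth dependency ratio: 45.98
Old-age dependency ratio: 8.04
Total dependency ratio: 54.02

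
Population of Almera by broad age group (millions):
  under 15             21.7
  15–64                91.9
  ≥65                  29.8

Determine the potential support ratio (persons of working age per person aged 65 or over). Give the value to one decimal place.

Potential support ratio = 91.9 / 29.8 = 3.1

Potential support ratio: 3.1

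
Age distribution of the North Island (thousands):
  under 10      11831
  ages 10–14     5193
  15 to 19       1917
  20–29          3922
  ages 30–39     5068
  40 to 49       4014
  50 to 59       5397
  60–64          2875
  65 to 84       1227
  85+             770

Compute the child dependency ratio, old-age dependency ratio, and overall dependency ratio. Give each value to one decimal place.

0–14: 11831 + 5193 = 17024
15–64: 1917 + 3922 + 5068 + 4014 + 5397 + 2875 = 23193
65+: 1227 + 770 = 1997
Youth dependency ratio = 17024 / 23193 × 100 = 73.4
Old-age dependency ratio = 1997 / 23193 × 100 = 8.6
Total dependency ratio = (17024 + 1997) / 23193 × 100 = 19021 / 23193 × 100 = 82.0

Youth dependency ratio: 73.4
Old-age dependency ratio: 8.6
Total dependency ratio: 82.0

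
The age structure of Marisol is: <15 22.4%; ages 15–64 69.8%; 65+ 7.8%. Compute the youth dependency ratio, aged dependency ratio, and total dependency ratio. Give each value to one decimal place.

Youth dependency ratio: 32.1
Old-age dependency ratio: 11.2
Total dependency ratio: 43.3

Youth dependency ratio = 22.4 / 69.8 × 100 = 32.1
Old-age dependency ratio = 7.8 / 69.8 × 100 = 11.2
Total dependency ratio = (22.4 + 7.8) / 69.8 × 100 = 30.2 / 69.8 × 100 = 43.3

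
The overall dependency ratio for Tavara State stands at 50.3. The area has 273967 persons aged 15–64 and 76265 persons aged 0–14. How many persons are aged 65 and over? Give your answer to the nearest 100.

Aged 65 and over: 61500

Total dependency ratio = (youth + elderly) / working-age × 100
50.3 = (76265 + E) / 273967 × 100
⇒ 61500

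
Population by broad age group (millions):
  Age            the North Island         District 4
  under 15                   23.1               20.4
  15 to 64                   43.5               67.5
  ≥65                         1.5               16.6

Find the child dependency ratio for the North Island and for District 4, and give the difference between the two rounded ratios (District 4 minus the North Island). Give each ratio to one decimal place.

the North Island: 23.1 / 43.5 × 100 = 53.1
District 4: 20.4 / 67.5 × 100 = 30.2

the North Island: 53.1
District 4: 30.2
Difference: -22.9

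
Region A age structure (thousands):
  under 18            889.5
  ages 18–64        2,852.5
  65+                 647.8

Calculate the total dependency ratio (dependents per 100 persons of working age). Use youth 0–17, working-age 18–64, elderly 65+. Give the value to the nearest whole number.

Total dependency ratio = (889.5 + 647.8) / 2,852.5 × 100 = 1,537.3 / 2,852.5 × 100 = 54

Total dependency ratio: 54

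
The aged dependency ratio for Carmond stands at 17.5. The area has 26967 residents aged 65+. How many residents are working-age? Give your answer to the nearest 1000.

Old-age dependency ratio = elderly / working-age × 100
17.5 = 26967 / W × 100
⇒ 154000

Working-age: 154000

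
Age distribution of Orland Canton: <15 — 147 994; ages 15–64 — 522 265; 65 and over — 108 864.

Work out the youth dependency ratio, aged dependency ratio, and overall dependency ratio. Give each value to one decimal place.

Youth dependency ratio = 147 994 / 522 265 × 100 = 28.3
Old-age dependency ratio = 108 864 / 522 265 × 100 = 20.8
Total dependency ratio = (147 994 + 108 864) / 522 265 × 100 = 256 858 / 522 265 × 100 = 49.2

Youth dependency ratio: 28.3
Old-age dependency ratio: 20.8
Total dependency ratio: 49.2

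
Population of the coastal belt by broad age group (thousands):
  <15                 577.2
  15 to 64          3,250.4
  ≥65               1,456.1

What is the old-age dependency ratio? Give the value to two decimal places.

Old-age dependency ratio = 1,456.1 / 3,250.4 × 100 = 44.80

Old-age dependency ratio: 44.80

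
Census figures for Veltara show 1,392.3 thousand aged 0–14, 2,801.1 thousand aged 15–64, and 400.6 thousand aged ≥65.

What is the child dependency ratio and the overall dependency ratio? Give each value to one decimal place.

Youth dependency ratio: 49.7
Total dependency ratio: 64.0

Youth dependency ratio = 1,392.3 / 2,801.1 × 100 = 49.7
Total dependency ratio = (1,392.3 + 400.6) / 2,801.1 × 100 = 1,792.9 / 2,801.1 × 100 = 64.0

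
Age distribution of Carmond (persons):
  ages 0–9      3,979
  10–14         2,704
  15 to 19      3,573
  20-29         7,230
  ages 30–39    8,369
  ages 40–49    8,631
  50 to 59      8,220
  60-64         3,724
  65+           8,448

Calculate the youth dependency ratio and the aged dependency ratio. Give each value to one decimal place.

0–14: 3,979 + 2,704 = 6,683
15–64: 3,573 + 7,230 + 8,369 + 8,631 + 8,220 + 3,724 = 39,747
65+: 8,448
Youth dependency ratio = 6,683 / 39,747 × 100 = 16.8
Old-age dependency ratio = 8,448 / 39,747 × 100 = 21.3

Youth dependency ratio: 16.8
Old-age dependency ratio: 21.3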